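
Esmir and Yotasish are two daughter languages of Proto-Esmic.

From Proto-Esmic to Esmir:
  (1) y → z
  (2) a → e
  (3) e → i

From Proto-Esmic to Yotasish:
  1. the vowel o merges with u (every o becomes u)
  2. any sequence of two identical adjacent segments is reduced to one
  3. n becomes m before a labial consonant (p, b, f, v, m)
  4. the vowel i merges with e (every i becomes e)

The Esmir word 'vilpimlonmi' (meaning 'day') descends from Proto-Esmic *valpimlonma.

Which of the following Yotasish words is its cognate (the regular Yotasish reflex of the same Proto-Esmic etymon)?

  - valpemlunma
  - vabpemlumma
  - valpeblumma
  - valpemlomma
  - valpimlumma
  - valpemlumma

Yotasish: start from *valpimlonma.
  rule 1 (vowel merger): valpimlonma → valpimlunma
  rule 2: no change — valpimlunma
  rule 3 (nasal place assimilation): valpimlunma → valpimlumma
  rule 4 (vowel merger): valpimlumma → valpemlumma
  ⇒ Yotasish valpemlumma
The other candidates each miss or misapply at least one Yotasish change.

valpemlumma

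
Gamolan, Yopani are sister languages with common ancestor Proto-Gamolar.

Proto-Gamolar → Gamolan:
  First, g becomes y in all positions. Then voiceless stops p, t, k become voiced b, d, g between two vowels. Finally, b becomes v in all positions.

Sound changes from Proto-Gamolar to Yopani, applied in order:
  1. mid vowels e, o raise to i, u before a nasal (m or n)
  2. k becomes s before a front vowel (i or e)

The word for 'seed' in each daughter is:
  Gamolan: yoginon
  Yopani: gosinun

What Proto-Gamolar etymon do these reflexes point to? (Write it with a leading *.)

*gokinon

Position 6: Gamolan has o, Yopani has u. Gamolan preserves o here (none of its changes turn any other segment into o), so the proto-segment is *o.
Position 1: Gamolan has y, Yopani has g. Yopani preserves g here (none of its changes turn any other segment into g), so the proto-segment is *g.
This points to *gokinon. Verify forward in each daughter:
Gamolan: *gokinon
  gokinon → yokinon   [unconditioned shift]
  yokinon → yoginon   [intervocalic voicing]
  yoginon (rule 3 does not apply)
  giving Gamolan yoginon.
Yopani: *gokinon
  gokinon → gokinun   [pre-nasal raising]
  gokinun → gosinun   [palatalisation]
  giving Yopani gosinun.
Only *gokinon yields all of Gamolan yoginon, Yopani gosinun.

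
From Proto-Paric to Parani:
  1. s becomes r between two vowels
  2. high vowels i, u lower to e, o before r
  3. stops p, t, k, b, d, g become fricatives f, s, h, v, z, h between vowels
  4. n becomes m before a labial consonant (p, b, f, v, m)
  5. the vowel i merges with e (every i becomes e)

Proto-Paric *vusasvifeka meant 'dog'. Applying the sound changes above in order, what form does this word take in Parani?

vorasvefeha

Parani: start from *vusasvifeka.
  rule 1 (rhotacism): vusasvifeka → vurasvifeka
  rule 2 (pre-rhotic lowering): vurasvifeka → vorasvifeka
  rule 3 (intervocalic lenition): vorasvifeka → vorasvifeha
  rule 4: no change — vorasvifeha
  rule 5 (vowel merger): vorasvifeha → vorasvefeha
  ⇒ Parani vorasvefeha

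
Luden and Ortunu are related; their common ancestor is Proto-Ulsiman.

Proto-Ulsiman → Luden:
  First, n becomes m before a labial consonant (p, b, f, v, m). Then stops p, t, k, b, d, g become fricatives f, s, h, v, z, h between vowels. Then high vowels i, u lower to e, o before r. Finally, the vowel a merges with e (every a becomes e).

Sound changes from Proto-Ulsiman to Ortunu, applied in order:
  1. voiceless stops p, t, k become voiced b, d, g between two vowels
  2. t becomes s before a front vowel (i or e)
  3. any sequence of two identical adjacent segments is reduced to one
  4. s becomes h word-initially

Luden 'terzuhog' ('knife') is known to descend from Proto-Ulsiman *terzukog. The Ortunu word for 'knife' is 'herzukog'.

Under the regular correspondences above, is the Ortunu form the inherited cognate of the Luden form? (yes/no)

Derive the expected Ortunu reflex of *terzukog:
Ortunu: *terzukog > terzugog > serzugog > herzugog  (by intervocalic voicing, palatalisation, debuccalisation)
The regular Ortunu reflex would be 'herzugog', but the attested form is 'herzukog'. The correspondence is irregular, so they are not cognates (the Ortunu form has a different source).

no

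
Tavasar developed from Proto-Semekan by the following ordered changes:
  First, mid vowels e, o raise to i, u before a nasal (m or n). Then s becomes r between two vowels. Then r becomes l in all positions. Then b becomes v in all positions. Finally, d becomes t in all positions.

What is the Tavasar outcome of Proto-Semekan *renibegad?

linivegat

Tavasar: *renibegad
  renibegad → rinibegad   [pre-nasal raising]
  rinibegad (rule 2 does not apply)
  rinibegad → linibegad   [unconditioned shift]
  linibegad → linivegad   [unconditioned shift]
  linivegad → linivegat   [unconditioned shift]
  giving Tavasar linivegat.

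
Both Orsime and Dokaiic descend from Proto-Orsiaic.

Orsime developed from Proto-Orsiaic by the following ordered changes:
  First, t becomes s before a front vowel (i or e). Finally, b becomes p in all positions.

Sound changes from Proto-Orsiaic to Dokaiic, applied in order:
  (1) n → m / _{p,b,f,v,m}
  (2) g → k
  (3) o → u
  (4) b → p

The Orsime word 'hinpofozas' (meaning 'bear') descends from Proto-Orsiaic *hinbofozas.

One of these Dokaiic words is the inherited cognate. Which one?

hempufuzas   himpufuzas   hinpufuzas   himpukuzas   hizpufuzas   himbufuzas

Dokaiic: start from *hinbofozas.
  rule 1 (nasal place assimilation): hinbofozas → himbofozas
  rule 2: no change — himbofozas
  rule 3 (vowel merger): himbofozas → himbufuzas
  rule 4 (unconditioned shift): himbufuzas → himpufuzas
  ⇒ Dokaiic himpufuzas
Only 'himpufuzas' matches the regular Dokaiic development of *hinbofozas.

himpufuzas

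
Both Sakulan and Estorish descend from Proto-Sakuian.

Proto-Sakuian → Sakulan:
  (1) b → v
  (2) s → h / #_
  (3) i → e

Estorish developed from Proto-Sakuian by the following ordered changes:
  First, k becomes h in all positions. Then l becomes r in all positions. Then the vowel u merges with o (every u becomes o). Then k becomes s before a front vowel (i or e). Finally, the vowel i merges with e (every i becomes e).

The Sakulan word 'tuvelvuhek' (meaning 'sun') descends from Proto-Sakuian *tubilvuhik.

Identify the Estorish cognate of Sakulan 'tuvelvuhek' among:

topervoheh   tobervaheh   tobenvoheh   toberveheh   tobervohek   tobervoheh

Estorish: *tubilvuhik > tubilvuhih > tubirvuhih > tobirvohih > tobervoheh  (by unconditioned shift, unconditioned shift, vowel merger, vowel merger)

tobervoheh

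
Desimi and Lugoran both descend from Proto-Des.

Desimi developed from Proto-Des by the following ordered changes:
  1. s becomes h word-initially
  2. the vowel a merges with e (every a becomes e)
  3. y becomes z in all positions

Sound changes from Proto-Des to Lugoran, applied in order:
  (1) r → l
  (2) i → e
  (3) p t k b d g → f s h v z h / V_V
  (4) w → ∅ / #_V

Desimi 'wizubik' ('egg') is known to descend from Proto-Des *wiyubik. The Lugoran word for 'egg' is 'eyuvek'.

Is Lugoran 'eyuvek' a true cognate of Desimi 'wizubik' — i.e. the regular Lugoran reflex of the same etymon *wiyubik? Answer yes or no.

Derive the expected Lugoran reflex of *wiyubik:
Lugoran: *wiyubik > weyubek > weyuvek > eyuvek  (by vowel merger, intervocalic lenition, glide loss)
Lugoran 'eyuvek' matches the regular reflex exactly, so the pair is cognate.

yes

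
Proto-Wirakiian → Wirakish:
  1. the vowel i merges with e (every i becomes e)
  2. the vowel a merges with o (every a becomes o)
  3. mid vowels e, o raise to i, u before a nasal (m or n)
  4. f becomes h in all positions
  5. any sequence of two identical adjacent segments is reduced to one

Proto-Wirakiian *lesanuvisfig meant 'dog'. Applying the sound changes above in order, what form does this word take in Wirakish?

lesunuvesheg

Wirakish: start from *lesanuvisfig.
  rule 1 (vowel merger): lesanuvisfig → lesanuvesfeg
  rule 2 (vowel merger): lesanuvesfeg → lesonuvesfeg
  rule 3 (pre-nasal raising): lesonuvesfeg → lesunuvesfeg
  rule 4 (unconditioned shift): lesunuvesfeg → lesunuvesheg
  rule 5: no change — lesunuvesheg
  ⇒ Wirakish lesunuvesheg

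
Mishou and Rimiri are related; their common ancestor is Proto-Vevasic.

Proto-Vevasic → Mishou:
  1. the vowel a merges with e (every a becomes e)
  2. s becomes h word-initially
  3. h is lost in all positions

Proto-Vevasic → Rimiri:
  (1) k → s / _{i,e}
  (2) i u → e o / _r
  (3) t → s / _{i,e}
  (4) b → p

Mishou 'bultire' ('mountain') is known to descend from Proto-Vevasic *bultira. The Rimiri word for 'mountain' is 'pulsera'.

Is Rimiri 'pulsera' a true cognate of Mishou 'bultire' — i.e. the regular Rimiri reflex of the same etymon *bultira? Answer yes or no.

yes

Derive the expected Rimiri reflex of *bultira:
Rimiri: *bultira > bultera > bulsera > pulsera  (by pre-rhotic lowering, palatalisation, unconditioned shift)
Rimiri 'pulsera' matches the regular reflex exactly, so the pair is cognate.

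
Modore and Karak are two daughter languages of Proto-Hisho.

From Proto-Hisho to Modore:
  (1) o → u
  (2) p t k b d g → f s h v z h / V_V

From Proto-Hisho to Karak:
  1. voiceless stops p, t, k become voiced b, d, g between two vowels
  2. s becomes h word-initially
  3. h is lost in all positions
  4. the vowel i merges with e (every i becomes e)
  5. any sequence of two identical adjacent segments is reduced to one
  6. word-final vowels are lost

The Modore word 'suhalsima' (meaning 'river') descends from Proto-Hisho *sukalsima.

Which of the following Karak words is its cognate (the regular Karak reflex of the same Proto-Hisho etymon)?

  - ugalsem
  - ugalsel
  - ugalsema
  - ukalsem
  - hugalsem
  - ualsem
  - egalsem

Karak: start from *sukalsima.
  rule 1 (intervocalic voicing): sukalsima → sugalsima
  rule 2 (debuccalisation): sugalsima → hugalsima
  rule 3 (h-loss): hugalsima → ugalsima
  rule 4 (vowel merger): ugalsima → ugalsema
  rule 5: no change — ugalsema
  rule 6 (apocope): ugalsema → ugalsem
  ⇒ Karak ugalsem
Among the options, 'ugalsem' alone shows every Karak change applied in order.

ugalsem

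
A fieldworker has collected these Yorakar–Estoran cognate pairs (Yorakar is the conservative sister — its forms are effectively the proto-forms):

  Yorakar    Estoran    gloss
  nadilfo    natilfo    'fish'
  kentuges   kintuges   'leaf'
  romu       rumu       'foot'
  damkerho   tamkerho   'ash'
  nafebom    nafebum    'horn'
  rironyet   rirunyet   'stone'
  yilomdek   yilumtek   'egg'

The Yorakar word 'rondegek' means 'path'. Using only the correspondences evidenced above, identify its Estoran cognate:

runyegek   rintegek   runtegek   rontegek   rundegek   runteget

runtegek

rironyet ~ rirunyet — Yorakar o corresponds to Estoran u after a consonant, before a nasal.
yilomdek ~ yilumtek — Yorakar d corresponds to Estoran t after a consonant, before a front vowel.
Applying these to Yorakar 'rondegek':
  rondegek → rundegek   (o→u after a consonant, before a nasal)
  rundegek → runtegek   (d→t after a consonant, before a front vowel)
So the Estoran cognate is 'runtegek'.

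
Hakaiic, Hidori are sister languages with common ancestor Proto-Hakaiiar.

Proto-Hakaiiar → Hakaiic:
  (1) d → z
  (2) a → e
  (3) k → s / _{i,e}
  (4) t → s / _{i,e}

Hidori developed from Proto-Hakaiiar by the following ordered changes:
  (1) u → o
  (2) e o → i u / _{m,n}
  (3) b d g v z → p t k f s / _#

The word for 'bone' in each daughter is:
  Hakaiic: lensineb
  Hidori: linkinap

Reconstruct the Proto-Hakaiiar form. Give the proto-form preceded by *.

*lenkinab

Position 2: Hakaiic has e, Hidori has i. Taking the neighbouring segments as reconstructed: Hakaiic e could go back to *a or *e; Hidori i could go back to *e or *i — the one source consistent with every daughter is *e.
Position 7: Hakaiic has e, Hidori has a. Hidori preserves a here (none of its changes turn any other segment into a), so the proto-segment is *a.
Verify the candidate proto-form against each daughter:
Hakaiic: start from *lenkinab.
  rule 1: no change — lenkinab
  rule 2 (vowel merger): lenkinab → lenkineb
  rule 3 (palatalisation): lenkineb → lensineb
  rule 4: no change — lensineb
  ⇒ Hakaiic lensineb
Hidori: start from *lenkinab.
  rule 1: no change — lenkinab
  rule 2 (pre-nasal raising): lenkinab → linkinab
  rule 3 (final devoicing): linkinab → linkinap
  ⇒ Hidori linkinap
No other proto-form is consistent with every reflex, so the reconstruction is *lenkinab.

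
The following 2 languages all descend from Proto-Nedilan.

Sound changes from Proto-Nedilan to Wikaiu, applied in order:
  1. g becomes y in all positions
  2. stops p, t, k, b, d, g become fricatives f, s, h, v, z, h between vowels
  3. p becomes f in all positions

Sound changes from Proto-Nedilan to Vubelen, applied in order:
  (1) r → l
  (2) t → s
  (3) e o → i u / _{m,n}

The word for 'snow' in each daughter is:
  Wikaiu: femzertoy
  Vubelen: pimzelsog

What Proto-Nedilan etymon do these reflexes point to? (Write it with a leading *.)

*pemzertog

Position 9: Wikaiu has y, Vubelen has g. Vubelen preserves g here (none of its changes turn any other segment into g), so the proto-segment is *g.
Position 6: Wikaiu has r, Vubelen has l. Wikaiu preserves r here (none of its changes turn any other segment into r), so the proto-segment is *r.
Position 1: Wikaiu has f, Vubelen has p. Vubelen preserves p here (none of its changes turn any other segment into p), so the proto-segment is *p.
This points to *pemzertog. Verify forward in each daughter:
Wikaiu: *pemzertog > pemzertoy > femzertoy  (by unconditioned shift, unconditioned shift)
Vubelen: *pemzertog
  pemzertog → pemzeltog   [unconditioned shift]
  pemzeltog → pemzelsog   [unconditioned shift]
  pemzelsog → pimzelsog   [pre-nasal raising]
  giving Vubelen pimzelsog.
*pemzertog is the unique common source.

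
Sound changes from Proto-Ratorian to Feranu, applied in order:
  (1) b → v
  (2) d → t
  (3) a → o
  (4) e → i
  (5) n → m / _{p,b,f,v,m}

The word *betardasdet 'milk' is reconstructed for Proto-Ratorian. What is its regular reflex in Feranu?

vitortostit

Feranu: start from *betardasdet.
  rule 1 (unconditioned shift): betardasdet → vetardasdet
  rule 2 (unconditioned shift): vetardasdet → vetartastet
  rule 3 (vowel merger): vetartastet → vetortostet
  rule 4 (vowel merger): vetortostet → vitortostit
  rule 5: no change — vitortostit
  ⇒ Feranu vitortostit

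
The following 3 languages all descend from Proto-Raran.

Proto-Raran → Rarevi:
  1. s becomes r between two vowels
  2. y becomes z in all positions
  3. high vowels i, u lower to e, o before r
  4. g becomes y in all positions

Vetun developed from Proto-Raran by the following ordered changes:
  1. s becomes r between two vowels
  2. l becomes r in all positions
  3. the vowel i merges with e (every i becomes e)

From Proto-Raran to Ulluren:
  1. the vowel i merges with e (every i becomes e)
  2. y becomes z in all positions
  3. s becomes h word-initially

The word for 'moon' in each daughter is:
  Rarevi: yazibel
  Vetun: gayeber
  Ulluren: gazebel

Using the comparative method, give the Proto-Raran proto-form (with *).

Position 3: Rarevi has z, Vetun has y, Ulluren has z. Vetun preserves y here (none of its changes turn any other segment into y), so the proto-segment is *y.
Position 4: Rarevi has i, Vetun has e, Ulluren has e. Rarevi preserves i here (none of its changes turn any other segment into i), so the proto-segment is *i.
Position 7: Rarevi has l, Vetun has r, Ulluren has l. Rarevi preserves l here (none of its changes turn any other segment into l), so the proto-segment is *l.
Continuing position by position gives *gayibel; check it forward:
Rarevi: start from *gayibel.
  rule 1: no change — gayibel
  rule 2 (unconditioned shift): gayibel → gazibel
  rule 3: no change — gazibel
  rule 4 (unconditioned shift): gazibel → yazibel
  ⇒ Rarevi yazibel
Vetun: start from *gayibel.
  rule 1: no change — gayibel
  rule 2 (unconditioned shift): gayibel → gayiber
  rule 3 (vowel merger): gayiber → gayeber
  ⇒ Vetun gayeber
Ulluren: *gayibel > gayebel > gazebel  (by vowel merger, unconditioned shift)
Only *gayibel yields all of Rarevi yazibel, Vetun gayeber, Ulluren gazebel.

*gayibel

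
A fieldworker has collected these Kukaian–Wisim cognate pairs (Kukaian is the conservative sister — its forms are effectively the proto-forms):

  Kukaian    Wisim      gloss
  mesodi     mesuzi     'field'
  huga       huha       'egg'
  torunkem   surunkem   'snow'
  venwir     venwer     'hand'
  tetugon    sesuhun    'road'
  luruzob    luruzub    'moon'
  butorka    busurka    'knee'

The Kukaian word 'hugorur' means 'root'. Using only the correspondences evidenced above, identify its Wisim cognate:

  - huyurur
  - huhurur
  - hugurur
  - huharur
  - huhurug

huhurur

tetugon ~ sesuhun — Kukaian g corresponds to Wisim h between vowels (before a back vowel).
torunkem ~ surunkem, butorka ~ busurka — Kukaian o corresponds to Wisim u after a consonant, before r.
Applying these to Kukaian 'hugorur':
  hugorur → huhorur   (g→h between vowels (before a back vowel))
  huhorur → huhurur   (o→u after a consonant, before r)
So the Wisim cognate is 'huhurur'.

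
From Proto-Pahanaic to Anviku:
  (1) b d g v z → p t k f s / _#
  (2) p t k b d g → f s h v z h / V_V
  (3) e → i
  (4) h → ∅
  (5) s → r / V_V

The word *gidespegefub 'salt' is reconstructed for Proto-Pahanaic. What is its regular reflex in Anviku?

gizispiifup

Anviku: start from *gidespegefub.
  rule 1 (final devoicing): gidespegefub → gidespegefup
  rule 2 (intervocalic lenition): gidespegefup → gizespehefup
  rule 3 (vowel merger): gizespehefup → gizispihifup
  rule 4 (h-loss): gizispihifup → gizispiifup
  rule 5: no change — gizispiifup
  ⇒ Anviku gizispiifup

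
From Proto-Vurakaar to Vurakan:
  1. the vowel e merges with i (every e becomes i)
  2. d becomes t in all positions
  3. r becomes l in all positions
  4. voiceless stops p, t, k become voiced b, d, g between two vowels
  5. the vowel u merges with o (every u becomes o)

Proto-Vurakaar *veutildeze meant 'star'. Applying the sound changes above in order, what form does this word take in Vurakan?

viodiltizi

Vurakan: start from *veutildeze.
  rule 1 (vowel merger): veutildeze → viutildizi
  rule 2 (unconditioned shift): viutildizi → viutiltizi
  rule 3: no change — viutiltizi
  rule 4 (intervocalic voicing): viutiltizi → viudiltizi
  rule 5 (vowel merger): viudiltizi → viodiltizi
  ⇒ Vurakan viodiltizi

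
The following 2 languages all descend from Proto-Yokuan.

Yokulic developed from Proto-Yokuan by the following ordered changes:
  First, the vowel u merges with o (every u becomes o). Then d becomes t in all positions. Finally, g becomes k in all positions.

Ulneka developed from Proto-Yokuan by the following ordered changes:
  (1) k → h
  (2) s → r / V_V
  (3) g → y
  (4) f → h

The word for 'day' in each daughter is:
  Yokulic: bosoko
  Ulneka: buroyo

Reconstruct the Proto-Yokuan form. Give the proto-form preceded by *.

Position 5: Yokulic has k, Ulneka has y. Taking the neighbouring segments as reconstructed: Yokulic k could go back to *k or *g; Ulneka y could go back to *g or *y — the one source consistent with every daughter is *g.
Position 3: Yokulic has s, Ulneka has r. Yokulic preserves s here (none of its changes turn any other segment into s), so the proto-segment is *s.
Verify the candidate proto-form against each daughter:
Yokulic: *busogo > bosogo > bosoko  (by vowel merger, unconditioned shift)
Ulneka: *busogo
  busogo (rule 1 does not apply)
  busogo → burogo   [rhotacism]
  burogo → buroyo   [unconditioned shift]
  buroyo (rule 4 does not apply)
  giving Ulneka buroyo.
*busogo is the unique common source.

*busogo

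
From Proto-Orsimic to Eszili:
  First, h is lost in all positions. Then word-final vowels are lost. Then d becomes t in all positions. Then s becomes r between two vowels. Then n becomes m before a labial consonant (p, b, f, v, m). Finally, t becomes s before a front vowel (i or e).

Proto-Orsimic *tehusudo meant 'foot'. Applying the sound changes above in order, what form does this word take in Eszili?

seurut

Eszili: *tehusudo
  tehusudo → teusudo   [h-loss]
  teusudo → teusud   [apocope]
  teusud → teusut   [unconditioned shift]
  teusut → teurut   [rhotacism]
  teurut (rule 5 does not apply)
  teurut → seurut   [palatalisation]
  giving Eszili seurut.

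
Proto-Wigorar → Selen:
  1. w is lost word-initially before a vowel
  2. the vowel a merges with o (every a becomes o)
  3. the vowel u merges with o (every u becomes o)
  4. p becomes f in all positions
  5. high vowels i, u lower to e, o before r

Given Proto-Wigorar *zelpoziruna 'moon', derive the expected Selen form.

zelfozerono

Selen: *zelpoziruna > zelpoziruno > zelpozirono > zelfozirono > zelfozerono  (by vowel merger, vowel merger, unconditioned shift, pre-rhotic lowering)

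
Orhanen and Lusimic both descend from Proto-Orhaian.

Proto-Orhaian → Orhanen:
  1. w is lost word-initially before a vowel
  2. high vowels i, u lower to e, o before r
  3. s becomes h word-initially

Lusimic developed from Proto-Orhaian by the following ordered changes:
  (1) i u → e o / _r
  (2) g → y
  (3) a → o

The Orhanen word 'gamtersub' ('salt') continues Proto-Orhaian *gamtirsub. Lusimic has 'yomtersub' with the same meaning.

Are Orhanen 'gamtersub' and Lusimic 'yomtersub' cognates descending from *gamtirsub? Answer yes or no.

Derive the expected Lusimic reflex of *gamtirsub:
Lusimic: *gamtirsub > gamtersub > yamtersub > yomtersub  (by pre-rhotic lowering, unconditioned shift, vowel merger)
Lusimic 'yomtersub' matches the regular reflex exactly, so the pair is cognate.

yes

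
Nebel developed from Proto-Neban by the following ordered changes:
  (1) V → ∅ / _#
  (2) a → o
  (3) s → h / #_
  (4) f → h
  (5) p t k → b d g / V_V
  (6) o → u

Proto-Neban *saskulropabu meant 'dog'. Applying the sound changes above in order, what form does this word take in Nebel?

huskulrubub

Nebel: *saskulropabu > saskulropab > soskulropob > hoskulropob > hoskulrobob > huskulrubub  (by apocope, vowel merger, debuccalisation, intervocalic voicing, vowel merger)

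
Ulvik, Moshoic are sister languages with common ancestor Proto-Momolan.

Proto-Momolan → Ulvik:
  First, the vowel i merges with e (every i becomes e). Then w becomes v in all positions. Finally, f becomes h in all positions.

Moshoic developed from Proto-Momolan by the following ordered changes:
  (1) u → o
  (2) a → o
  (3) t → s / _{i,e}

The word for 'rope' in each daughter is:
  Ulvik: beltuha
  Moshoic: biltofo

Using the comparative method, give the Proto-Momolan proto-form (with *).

Position 2: Ulvik has e, Moshoic has i. Moshoic preserves i here (none of its changes turn any other segment into i), so the proto-segment is *i.
Position 5: Ulvik has u, Moshoic has o. Ulvik preserves u here (none of its changes turn any other segment into u), so the proto-segment is *u.
Continuing position by position gives *biltufa; check it forward:
Ulvik: *biltufa > beltufa > beltuha  (by vowel merger, unconditioned shift)
Moshoic: *biltufa > biltofa > biltofo  (by vowel merger, vowel merger)
*biltufa is the unique common source.

*biltufa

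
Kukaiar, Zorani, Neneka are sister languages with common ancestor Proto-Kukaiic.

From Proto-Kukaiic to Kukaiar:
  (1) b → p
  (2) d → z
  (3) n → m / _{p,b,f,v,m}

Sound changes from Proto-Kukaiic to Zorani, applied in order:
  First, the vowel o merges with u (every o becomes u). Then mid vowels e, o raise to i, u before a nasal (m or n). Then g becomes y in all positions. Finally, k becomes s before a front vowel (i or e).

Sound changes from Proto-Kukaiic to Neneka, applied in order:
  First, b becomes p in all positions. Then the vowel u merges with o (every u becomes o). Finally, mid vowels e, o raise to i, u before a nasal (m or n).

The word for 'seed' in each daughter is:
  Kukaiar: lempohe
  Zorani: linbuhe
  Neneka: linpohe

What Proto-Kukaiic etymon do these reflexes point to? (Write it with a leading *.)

Position 4: Kukaiar has p, Zorani has b, Neneka has p. Zorani preserves b here (none of its changes turn any other segment into b), so the proto-segment is *b.
Position 2: Kukaiar has e, Zorani has i, Neneka has i. Kukaiar preserves e here (none of its changes turn any other segment into e), so the proto-segment is *e.
Verify the candidate proto-form against each daughter:
Kukaiar: start from *lenbohe.
  rule 1 (unconditioned shift): lenbohe → lenpohe
  rule 2: no change — lenpohe
  rule 3 (nasal place assimilation): lenpohe → lempohe
  ⇒ Kukaiar lempohe
Zorani: *lenbohe
  lenbohe → lenbuhe   [vowel merger]
  lenbuhe → linbuhe   [pre-nasal raising]
  linbuhe (rule 3 does not apply)
  linbuhe (rule 4 does not apply)
  giving Zorani linbuhe.
Neneka: start from *lenbohe.
  rule 1 (unconditioned shift): lenbohe → lenpohe
  rule 2: no change — lenpohe
  rule 3 (pre-nasal raising): lenpohe → linpohe
  ⇒ Neneka linpohe
No other proto-form is consistent with every reflex, so the reconstruction is *lenbohe.

*lenbohe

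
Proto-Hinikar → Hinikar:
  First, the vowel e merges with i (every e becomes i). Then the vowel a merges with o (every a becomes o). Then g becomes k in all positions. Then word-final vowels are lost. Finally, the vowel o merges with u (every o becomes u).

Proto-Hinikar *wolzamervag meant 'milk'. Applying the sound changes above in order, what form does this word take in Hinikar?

Hinikar: *wolzamervag > wolzamirvag > wolzomirvog > wolzomirvok > wulzumirvuk  (by vowel merger, vowel merger, unconditioned shift, vowel merger)

wulzumirvuk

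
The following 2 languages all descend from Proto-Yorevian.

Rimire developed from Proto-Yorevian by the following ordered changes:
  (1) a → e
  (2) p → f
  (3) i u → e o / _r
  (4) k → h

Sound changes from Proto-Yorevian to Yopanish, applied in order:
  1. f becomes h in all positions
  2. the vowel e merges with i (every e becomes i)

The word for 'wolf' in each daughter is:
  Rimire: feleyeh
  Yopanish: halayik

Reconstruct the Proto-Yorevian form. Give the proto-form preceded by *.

Position 7: Rimire has h, Yopanish has k. Yopanish preserves k here (none of its changes turn any other segment into k), so the proto-segment is *k.
Position 2: Rimire has e, Yopanish has a. Yopanish preserves a here (none of its changes turn any other segment into a), so the proto-segment is *a.
Position 6: Rimire has e, Yopanish has i. Taking the neighbouring segments as reconstructed: Rimire e could go back to *a or *e; Yopanish i could go back to *e or *i — the one source consistent with every daughter is *e.
Verify the candidate proto-form against each daughter:
Rimire: start from *falayek.
  rule 1 (vowel merger): falayek → feleyek
  rule 2: no change — feleyek
  rule 3: no change — feleyek
  rule 4 (unconditioned shift): feleyek → feleyeh
  ⇒ Rimire feleyeh
Yopanish: *falayek
  falayek → halayek   [unconditioned shift]
  halayek → halayik   [vowel merger]
  giving Yopanish halayik.
Only *falayek yields all of Rimire feleyeh, Yopanish halayik.

*falayek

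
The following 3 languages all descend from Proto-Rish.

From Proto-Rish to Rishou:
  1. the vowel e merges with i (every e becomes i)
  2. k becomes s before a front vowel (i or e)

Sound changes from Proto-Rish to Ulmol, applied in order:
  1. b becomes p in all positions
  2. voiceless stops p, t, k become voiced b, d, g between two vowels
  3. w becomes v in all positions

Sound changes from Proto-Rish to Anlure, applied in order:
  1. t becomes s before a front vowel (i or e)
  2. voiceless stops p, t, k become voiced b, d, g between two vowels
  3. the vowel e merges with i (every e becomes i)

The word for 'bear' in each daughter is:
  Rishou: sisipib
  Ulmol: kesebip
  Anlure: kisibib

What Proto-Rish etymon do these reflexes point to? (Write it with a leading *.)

*kesepib

Position 1: Rishou has s, Ulmol has k, Anlure has k. Ulmol preserves k here (none of its changes turn any other segment into k), so the proto-segment is *k.
Position 7: Rishou has b, Ulmol has p, Anlure has b. Rishou preserves b here (none of its changes turn any other segment into b), so the proto-segment is *b.
Position 4: Rishou has i, Ulmol has e, Anlure has i. Ulmol preserves e here (none of its changes turn any other segment into e), so the proto-segment is *e.
This points to *kesepib. Verify forward in each daughter:
Rishou: *kesepib > kisipib > sisipib  (by vowel merger, palatalisation)
Ulmol: *kesepib
  kesepib → kesepip   [unconditioned shift]
  kesepip → kesebip   [intervocalic voicing]
  kesebip (rule 3 does not apply)
  giving Ulmol kesebip.
Anlure: *kesepib > kesebib > kisibib  (by intervocalic voicing, vowel merger)
No other proto-form is consistent with every reflex, so the reconstruction is *kesepib.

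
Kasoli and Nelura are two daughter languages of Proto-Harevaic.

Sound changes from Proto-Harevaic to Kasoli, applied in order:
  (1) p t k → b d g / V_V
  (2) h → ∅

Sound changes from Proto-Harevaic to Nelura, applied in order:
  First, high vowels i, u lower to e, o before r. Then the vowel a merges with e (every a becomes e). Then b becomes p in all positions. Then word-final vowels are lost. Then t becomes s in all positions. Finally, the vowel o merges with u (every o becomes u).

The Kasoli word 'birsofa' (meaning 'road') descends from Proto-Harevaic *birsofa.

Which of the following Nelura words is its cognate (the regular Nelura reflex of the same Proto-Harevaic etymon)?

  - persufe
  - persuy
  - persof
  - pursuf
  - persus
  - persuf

persuf

Nelura: *birsofa > bersofa > bersofe > persofe > persof > persuf  (by pre-rhotic lowering, vowel merger, unconditioned shift, apocope, vowel merger)
Only 'persuf' matches the regular Nelura development of *birsofa.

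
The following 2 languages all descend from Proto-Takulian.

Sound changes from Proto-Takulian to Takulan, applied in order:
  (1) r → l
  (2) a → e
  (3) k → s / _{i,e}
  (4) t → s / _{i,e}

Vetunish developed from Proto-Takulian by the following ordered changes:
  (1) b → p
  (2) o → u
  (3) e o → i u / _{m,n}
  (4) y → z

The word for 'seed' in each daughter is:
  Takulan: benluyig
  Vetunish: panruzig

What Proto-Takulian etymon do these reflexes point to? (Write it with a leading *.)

*banruyig

Position 6: Takulan has y, Vetunish has z. Takulan preserves y here (none of its changes turn any other segment into y), so the proto-segment is *y.
Position 4: Takulan has l, Vetunish has r. Vetunish preserves r here (none of its changes turn any other segment into r), so the proto-segment is *r.
Position 1: Takulan has b, Vetunish has p. Takulan preserves b here (none of its changes turn any other segment into b), so the proto-segment is *b.
Verify the candidate proto-form against each daughter:
Takulan: start from *banruyig.
  rule 1 (unconditioned shift): banruyig → banluyig
  rule 2 (vowel merger): banluyig → benluyig
  rule 3: no change — benluyig
  rule 4: no change — benluyig
  ⇒ Takulan benluyig
Vetunish: *banruyig
  banruyig → panruyig   [unconditioned shift]
  panruyig (rule 2 does not apply)
  panruyig (rule 3 does not apply)
  panruyig → panruzig   [unconditioned shift]
  giving Vetunish panruzig.
Only *banruyig yields all of Takulan benluyig, Vetunish panruzig.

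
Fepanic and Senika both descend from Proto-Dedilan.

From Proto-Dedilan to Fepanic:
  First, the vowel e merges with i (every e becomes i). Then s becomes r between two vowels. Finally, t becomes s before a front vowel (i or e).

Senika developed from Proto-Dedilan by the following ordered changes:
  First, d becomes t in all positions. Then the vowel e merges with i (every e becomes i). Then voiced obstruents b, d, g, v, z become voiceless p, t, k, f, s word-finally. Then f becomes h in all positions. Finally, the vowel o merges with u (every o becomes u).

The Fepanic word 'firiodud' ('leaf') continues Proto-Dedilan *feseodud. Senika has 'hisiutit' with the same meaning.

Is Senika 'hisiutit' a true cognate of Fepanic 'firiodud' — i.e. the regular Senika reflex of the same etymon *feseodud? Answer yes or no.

no

Derive the expected Senika reflex of *feseodud:
Senika: *feseodud > feseotut > fisiotut > hisiotut > hisiutut  (by unconditioned shift, vowel merger, unconditioned shift, vowel merger)
The regular Senika reflex would be 'hisiutut', but the attested form is 'hisiutit'. The correspondence is irregular, so they are not cognates (the Senika form has a different source).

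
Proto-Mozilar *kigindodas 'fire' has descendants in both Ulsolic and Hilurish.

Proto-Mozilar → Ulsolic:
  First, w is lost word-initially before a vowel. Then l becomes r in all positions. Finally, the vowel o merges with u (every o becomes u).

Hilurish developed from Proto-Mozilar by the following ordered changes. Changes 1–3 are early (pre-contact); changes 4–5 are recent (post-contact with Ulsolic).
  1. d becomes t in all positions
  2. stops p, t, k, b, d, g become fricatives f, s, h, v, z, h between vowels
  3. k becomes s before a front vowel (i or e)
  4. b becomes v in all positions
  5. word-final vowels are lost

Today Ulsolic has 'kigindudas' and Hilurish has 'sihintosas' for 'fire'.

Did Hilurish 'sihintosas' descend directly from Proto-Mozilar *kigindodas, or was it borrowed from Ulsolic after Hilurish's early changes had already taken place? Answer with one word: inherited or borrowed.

If inherited, *kigindodas would pass through all of Hilurish's changes:
Hilurish: *kigindodas
  kigindodas → kigintotas   [unconditioned shift]
  kigintotas → kihintosas   [intervocalic lenition]
  kihintosas → sihintosas   [palatalisation]
  sihintosas (rule 4 does not apply)
  sihintosas (rule 5 does not apply)
  giving Hilurish sihintosas.
If borrowed from Ulsolic 'kigindudas' after the early changes, it would undergo only the recent ones:
  rule 4 (unconditioned shift): no change (kigindudas)
  rule 5 (apocope): no change (kigindudas)
  ⇒ as a loan: kigindudas
Hilurish 'sihintosas' matches the inherited outcome exactly, so it is an inherited cognate, not a loan.

inherited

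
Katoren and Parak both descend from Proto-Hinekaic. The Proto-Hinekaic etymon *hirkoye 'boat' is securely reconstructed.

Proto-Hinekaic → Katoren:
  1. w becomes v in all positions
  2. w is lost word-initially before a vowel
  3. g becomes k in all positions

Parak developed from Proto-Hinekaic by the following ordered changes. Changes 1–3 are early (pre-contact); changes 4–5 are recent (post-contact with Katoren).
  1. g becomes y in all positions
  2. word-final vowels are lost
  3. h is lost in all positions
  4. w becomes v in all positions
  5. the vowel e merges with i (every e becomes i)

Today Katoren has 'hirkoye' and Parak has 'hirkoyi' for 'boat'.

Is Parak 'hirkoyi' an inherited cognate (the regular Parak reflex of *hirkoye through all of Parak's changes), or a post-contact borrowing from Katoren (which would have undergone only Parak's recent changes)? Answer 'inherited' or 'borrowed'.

borrowed

If inherited, *hirkoye would pass through all of Parak's changes:
Parak: start from *hirkoye.
  rule 1: no change — hirkoye
  rule 2 (apocope): hirkoye → hirkoy
  rule 3 (h-loss): hirkoy → irkoy
  rule 4: no change — irkoy
  rule 5: no change — irkoy
  ⇒ Parak irkoy
If borrowed from Katoren 'hirkoye' after the early changes, it would undergo only the recent ones:
  rule 4 (unconditioned shift): no change (hirkoye)
  rule 5 (vowel merger): hirkoye → hirkoyi
  ⇒ as a loan: hirkoyi
Parak 'hirkoyi' matches the loan outcome 'hirkoyi', not the inherited 'irkoy' — it skipped the early Parak changes, so it was borrowed from Katoren.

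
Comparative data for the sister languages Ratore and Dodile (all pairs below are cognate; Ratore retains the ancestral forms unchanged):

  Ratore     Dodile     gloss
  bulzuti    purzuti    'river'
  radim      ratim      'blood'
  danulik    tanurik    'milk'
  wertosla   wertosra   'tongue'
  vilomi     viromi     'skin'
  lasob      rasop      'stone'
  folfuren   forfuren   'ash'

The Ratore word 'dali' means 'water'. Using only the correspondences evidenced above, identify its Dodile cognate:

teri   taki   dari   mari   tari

tari

danulik ~ tanurik — Ratore d corresponds to Dodile t word-initially before a back vowel.
danulik ~ tanurik — Ratore l corresponds to Dodile r between vowels (before a front vowel).
Applying these to Ratore 'dali':
  dali → tali   (d→t word-initially before a back vowel)
  tali → tari   (l→r between vowels (before a front vowel))
So the Dodile cognate is 'tari'.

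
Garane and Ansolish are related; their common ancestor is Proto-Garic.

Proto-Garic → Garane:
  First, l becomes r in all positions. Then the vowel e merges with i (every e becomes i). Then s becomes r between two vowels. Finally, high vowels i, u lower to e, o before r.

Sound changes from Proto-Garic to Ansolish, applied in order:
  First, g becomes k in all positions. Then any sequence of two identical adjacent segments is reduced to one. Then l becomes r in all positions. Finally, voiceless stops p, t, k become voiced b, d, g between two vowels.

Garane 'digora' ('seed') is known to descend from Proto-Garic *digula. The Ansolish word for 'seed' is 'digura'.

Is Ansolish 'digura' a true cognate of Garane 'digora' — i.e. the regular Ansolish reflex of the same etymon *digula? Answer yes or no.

Derive the expected Ansolish reflex of *digula:
Ansolish: *digula > dikula > dikura > digura  (by unconditioned shift, unconditioned shift, intervocalic voicing)
Ansolish 'digura' matches the regular reflex exactly, so the pair is cognate.

yes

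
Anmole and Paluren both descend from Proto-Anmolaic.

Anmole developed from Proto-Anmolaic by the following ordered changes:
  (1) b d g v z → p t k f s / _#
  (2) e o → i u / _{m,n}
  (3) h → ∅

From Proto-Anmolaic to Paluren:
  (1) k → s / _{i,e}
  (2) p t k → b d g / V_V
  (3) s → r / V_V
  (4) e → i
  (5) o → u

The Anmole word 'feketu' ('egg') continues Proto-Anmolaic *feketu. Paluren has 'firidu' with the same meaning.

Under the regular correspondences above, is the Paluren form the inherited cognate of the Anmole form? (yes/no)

yes

Derive the expected Paluren reflex of *feketu:
Paluren: *feketu > fesetu > fesedu > feredu > firidu  (by palatalisation, intervocalic voicing, rhotacism, vowel merger)
Paluren 'firidu' matches the regular reflex exactly, so the pair is cognate.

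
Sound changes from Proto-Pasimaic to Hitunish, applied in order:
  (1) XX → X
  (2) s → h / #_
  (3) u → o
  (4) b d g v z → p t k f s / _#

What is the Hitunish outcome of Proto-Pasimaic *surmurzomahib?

hormorzomahip

Hitunish: *surmurzomahib
  surmurzomahib (rule 1 does not apply)
  surmurzomahib → hurmurzomahib   [debuccalisation]
  hurmurzomahib → hormorzomahib   [vowel merger]
  hormorzomahib → hormorzomahip   [final devoicing]
  giving Hitunish hormorzomahip.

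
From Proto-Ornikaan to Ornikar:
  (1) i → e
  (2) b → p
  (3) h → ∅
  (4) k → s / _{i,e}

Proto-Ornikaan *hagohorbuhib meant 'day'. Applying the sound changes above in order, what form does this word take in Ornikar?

agoorpuep

Ornikar: start from *hagohorbuhib.
  rule 1 (vowel merger): hagohorbuhib → hagohorbuheb
  rule 2 (unconditioned shift): hagohorbuheb → hagohorpuhep
  rule 3 (h-loss): hagohorpuhep → agoorpuep
  rule 4: no change — agoorpuep
  ⇒ Ornikar agoorpuep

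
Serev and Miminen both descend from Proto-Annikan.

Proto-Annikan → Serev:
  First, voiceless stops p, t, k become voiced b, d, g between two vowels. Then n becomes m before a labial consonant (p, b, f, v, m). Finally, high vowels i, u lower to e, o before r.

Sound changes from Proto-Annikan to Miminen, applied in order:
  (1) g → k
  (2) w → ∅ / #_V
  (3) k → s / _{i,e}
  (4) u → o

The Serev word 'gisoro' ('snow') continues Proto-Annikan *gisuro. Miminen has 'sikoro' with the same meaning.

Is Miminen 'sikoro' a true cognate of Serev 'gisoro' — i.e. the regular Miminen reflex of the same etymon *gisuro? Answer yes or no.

Derive the expected Miminen reflex of *gisuro:
Miminen: *gisuro
  gisuro → kisuro   [unconditioned shift]
  kisuro (rule 2 does not apply)
  kisuro → sisuro   [palatalisation]
  sisuro → sisoro   [vowel merger]
  giving Miminen sisoro.
The regular Miminen reflex would be 'sisoro', but the attested form is 'sikoro'. The correspondence is irregular, so they are not cognates (the Miminen form has a different source).

no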